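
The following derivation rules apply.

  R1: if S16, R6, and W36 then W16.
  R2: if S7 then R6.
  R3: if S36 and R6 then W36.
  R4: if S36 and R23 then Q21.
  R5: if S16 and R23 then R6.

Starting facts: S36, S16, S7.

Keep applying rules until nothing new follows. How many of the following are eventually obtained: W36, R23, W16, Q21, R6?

3

From S7, R2 gives R6.
From S36 and R6, R3 gives W36.
S16, R6, and W36 hold, so W16 follows (R1).
W36: reached.
No rule produces R23, and it is not given.
W16: reached.
Q21 would need S36 and R23 (R4), but R23 is never established.
R6: reached.
Reached: W36, W16, and R6 — 3 of the 5.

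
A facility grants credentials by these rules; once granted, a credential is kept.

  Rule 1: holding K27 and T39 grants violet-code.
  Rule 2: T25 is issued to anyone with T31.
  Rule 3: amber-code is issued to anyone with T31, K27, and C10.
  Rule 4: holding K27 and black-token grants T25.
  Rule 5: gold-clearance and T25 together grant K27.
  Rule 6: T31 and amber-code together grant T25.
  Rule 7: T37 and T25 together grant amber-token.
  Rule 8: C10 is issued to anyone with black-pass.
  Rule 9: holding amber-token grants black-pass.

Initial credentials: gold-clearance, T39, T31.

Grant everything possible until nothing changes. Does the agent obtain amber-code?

amber-code would need T31, K27, and C10 (Rule 3), but C10 is never granted.

No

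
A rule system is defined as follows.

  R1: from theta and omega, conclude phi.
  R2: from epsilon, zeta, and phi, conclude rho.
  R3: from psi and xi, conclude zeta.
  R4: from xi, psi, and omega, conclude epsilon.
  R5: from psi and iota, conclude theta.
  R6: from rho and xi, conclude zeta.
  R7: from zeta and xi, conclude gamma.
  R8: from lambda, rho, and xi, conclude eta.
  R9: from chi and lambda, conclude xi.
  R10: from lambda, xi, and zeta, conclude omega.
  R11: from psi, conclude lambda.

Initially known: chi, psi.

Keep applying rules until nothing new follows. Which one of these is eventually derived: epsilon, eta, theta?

epsilon

From psi, R11 gives lambda.
From chi and lambda, R9 gives xi.
psi and xi hold, so zeta follows (R3).
From lambda, xi, and zeta, R10 gives omega.
From xi, psi, and omega, R4 gives epsilon.
theta would need psi and iota (R5), but iota is never established. eta would need lambda, rho, and xi (R8), but rho is never established.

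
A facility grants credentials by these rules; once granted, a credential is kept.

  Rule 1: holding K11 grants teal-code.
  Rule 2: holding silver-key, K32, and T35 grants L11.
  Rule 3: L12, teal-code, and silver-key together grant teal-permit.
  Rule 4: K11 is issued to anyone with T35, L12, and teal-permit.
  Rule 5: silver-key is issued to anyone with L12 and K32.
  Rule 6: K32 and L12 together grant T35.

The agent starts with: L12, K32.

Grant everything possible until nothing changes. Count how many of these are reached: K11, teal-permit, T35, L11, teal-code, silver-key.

3

Holding L12 and K32 grants silver-key (Rule 5).
Holding K32 and L12 grants T35 (Rule 6).
Holding silver-key, K32, and T35 grants L11 (Rule 2).
K11 would need T35, L12, and teal-permit (Rule 4), but teal-permit is never granted.
teal-permit would need L12, teal-code, and silver-key (Rule 3), but teal-code is never granted.
T35: reached.
L11: reached.
teal-code would need K11 (Rule 1), but K11 is never granted.
silver-key: reached.
Reached: T35, L11, and silver-key — 3 of the 6.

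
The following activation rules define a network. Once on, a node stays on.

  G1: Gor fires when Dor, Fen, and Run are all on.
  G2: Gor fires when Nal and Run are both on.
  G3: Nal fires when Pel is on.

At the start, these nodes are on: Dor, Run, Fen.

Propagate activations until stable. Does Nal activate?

Nal would need Pel (G3), but Pel never turns on.

No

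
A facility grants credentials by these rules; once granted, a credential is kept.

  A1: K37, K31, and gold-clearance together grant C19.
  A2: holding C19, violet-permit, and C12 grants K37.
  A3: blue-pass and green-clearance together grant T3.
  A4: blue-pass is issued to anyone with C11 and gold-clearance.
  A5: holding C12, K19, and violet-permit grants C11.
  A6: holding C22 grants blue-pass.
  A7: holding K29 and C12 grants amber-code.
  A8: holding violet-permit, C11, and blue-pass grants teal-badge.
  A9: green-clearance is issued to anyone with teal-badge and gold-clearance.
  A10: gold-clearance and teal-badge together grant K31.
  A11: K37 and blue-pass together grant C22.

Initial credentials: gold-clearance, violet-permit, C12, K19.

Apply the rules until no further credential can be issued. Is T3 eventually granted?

Holding C12, K19, and violet-permit grants C11 (A5).
Holding C11 and gold-clearance grants blue-pass (A4).
Holding violet-permit, C11, and blue-pass grants teal-badge (A8).
Holding teal-badge and gold-clearance grants green-clearance (A9).
Holding blue-pass and green-clearance grants T3 (A3).

Yes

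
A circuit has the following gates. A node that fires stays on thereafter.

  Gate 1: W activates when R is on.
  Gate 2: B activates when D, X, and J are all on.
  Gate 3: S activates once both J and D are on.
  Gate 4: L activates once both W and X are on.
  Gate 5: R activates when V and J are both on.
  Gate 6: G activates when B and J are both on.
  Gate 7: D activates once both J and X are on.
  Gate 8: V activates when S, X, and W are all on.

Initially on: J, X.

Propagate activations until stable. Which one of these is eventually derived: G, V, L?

G

J and X are on, so D activates (Gate 7).
D, X, and J are on, so B activates (Gate 2).
B and J are on, so G activates (Gate 6).
V would need S, X, and W (Gate 8), but W never turns on. L would need W and X (Gate 4), but W never turns on.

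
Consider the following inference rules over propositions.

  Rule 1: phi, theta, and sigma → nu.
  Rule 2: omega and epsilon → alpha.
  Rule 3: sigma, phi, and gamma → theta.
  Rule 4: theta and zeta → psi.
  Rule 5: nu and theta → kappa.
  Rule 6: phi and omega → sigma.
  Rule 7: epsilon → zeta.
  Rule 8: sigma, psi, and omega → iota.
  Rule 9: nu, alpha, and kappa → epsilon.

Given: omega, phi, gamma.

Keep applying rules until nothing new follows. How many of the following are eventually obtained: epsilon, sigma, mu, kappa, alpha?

phi and omega hold, so sigma follows (Rule 6).
sigma, phi, and gamma hold, so theta follows (Rule 3).
phi, theta, and sigma hold, so nu follows (Rule 1).
nu and theta hold, so kappa follows (Rule 5).
epsilon would need nu, alpha, and kappa (Rule 9), but alpha is never established.
sigma: reached.
No rule produces mu, and it is not given.
kappa: reached.
alpha would need omega and epsilon (Rule 2), but epsilon is never established.
Reached: sigma and kappa — 2 of the 5.

2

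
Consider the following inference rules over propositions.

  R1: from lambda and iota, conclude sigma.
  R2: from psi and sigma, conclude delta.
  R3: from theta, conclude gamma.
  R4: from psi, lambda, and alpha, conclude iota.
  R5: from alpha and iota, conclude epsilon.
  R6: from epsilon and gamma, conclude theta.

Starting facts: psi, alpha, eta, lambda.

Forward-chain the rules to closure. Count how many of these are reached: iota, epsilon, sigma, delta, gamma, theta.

4

From psi, lambda, and alpha, R4 gives iota.
lambda and iota hold, so sigma follows (R1).
From alpha and iota, R5 gives epsilon.
psi and sigma hold, so delta follows (R2).
iota: reached.
epsilon: reached.
sigma: reached.
delta: reached.
gamma would need theta (R3), but theta is never established.
theta would need epsilon and gamma (R6), but gamma is never established.
Reached: iota, epsilon, sigma, and delta — 4 of the 6.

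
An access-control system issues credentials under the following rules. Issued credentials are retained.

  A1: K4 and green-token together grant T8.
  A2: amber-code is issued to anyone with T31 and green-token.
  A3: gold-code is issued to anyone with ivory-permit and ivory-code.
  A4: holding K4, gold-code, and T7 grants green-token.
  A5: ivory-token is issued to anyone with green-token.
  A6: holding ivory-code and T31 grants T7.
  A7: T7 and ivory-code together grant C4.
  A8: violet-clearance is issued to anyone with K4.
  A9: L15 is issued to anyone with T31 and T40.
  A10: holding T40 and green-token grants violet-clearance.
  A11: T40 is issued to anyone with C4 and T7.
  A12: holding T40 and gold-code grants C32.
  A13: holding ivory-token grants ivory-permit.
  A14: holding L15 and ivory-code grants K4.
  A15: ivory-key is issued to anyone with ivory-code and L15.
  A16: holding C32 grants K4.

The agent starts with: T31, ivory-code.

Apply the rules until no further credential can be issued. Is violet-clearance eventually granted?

Yes

Holding ivory-code and T31 grants T7 (A6).
Holding T7 and ivory-code grants C4 (A7).
Holding C4 and T7 grants T40 (A11).
Holding T31 and T40 grants L15 (A9).
Holding L15 and ivory-code grants K4 (A14).
Holding K4 grants violet-clearance (A8).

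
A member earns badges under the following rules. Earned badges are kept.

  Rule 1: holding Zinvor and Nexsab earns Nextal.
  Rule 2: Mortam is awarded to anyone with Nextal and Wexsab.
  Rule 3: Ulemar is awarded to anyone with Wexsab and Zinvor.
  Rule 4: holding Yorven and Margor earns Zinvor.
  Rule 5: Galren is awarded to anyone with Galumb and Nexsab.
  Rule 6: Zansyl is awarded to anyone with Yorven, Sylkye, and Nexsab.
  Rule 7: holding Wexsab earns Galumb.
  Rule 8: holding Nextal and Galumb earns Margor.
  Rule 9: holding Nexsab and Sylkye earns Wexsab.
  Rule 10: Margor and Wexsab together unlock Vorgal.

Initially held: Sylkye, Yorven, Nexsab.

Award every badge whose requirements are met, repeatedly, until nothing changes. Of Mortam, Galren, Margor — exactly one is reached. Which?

Galren

With Nexsab and Sylkye, Wexsab is earned (Rule 9).
With Wexsab, Galumb is earned (Rule 7).
With Galumb and Nexsab, Galren is earned (Rule 5).
Margor would need Nextal and Galumb (Rule 8), but Nextal is never earned. Mortam would need Nextal and Wexsab (Rule 2), but Nextal is never earned.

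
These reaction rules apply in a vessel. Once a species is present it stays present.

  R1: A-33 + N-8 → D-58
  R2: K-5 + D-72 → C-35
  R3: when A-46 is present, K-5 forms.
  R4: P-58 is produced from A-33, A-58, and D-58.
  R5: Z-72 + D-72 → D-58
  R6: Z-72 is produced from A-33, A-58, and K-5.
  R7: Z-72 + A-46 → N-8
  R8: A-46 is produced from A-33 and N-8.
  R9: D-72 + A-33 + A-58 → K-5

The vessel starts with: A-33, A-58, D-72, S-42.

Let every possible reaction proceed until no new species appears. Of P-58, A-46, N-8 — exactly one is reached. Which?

P-58

D-72, A-33, and A-58 present → K-5 forms (R9).
A-33, A-58, and K-5 present → Z-72 forms (R6).
Z-72 and D-72 present → D-58 forms (R5).
A-33, A-58, and D-58 present → P-58 forms (R4).
N-8 would need Z-72 and A-46 (R7), but A-46 never forms. A-46 would need A-33 and N-8 (R8), but N-8 never forms.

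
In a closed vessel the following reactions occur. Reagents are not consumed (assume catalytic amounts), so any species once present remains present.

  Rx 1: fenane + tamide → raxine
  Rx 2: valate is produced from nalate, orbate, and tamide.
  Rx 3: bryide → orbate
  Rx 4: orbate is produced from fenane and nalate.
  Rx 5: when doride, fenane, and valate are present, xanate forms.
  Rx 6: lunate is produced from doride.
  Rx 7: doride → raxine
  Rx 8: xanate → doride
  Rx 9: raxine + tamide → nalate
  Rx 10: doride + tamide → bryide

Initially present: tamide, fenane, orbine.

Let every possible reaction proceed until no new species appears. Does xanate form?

xanate would need doride, fenane, and valate (Rx 5), but doride never forms.

No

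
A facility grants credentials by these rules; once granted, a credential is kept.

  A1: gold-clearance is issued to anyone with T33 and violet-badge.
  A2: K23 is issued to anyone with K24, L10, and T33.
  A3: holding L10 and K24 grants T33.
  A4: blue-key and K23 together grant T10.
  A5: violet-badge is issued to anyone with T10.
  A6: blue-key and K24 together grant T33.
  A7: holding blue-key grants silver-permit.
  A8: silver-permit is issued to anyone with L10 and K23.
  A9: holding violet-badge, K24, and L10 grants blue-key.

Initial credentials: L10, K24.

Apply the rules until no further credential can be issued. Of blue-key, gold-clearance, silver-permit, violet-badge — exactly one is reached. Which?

Holding L10 and K24 grants T33 (A3).
Holding K24, L10, and T33 grants K23 (A2).
Holding L10 and K23 grants silver-permit (A8).
gold-clearance would need T33 and violet-badge (A1), but violet-badge is never granted. violet-badge would need T10 (A5), but T10 is never granted. blue-key would need violet-badge, K24, and L10 (A9), but violet-badge is never granted.

silver-permit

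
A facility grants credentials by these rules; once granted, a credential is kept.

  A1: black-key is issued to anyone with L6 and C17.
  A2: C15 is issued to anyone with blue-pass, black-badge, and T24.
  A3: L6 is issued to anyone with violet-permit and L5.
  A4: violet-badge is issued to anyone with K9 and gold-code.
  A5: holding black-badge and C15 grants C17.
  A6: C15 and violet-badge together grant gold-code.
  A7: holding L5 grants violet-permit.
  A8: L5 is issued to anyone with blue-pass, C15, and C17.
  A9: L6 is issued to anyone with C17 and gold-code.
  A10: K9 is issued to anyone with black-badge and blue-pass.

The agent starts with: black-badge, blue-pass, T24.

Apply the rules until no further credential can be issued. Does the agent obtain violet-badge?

violet-badge would need K9 and gold-code (A4), but gold-code is never granted.

No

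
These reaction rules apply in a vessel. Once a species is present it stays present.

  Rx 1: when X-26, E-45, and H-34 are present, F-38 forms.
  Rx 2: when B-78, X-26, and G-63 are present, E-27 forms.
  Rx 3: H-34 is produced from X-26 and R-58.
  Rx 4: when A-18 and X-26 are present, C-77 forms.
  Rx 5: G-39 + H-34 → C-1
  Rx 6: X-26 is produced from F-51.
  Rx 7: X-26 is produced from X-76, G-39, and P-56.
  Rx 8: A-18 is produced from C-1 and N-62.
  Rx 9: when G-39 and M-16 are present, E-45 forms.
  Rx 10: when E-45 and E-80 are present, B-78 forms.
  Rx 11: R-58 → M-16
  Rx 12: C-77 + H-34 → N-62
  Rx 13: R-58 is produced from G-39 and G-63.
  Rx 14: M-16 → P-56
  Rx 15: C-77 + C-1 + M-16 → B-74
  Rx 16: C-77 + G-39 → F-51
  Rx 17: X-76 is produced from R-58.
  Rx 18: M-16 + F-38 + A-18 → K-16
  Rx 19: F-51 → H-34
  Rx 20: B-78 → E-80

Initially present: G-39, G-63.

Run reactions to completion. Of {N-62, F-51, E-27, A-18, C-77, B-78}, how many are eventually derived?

N-62 would need C-77 and H-34 (Rx 12), but C-77 never forms.
F-51 would need C-77 and G-39 (Rx 16), but C-77 never forms.
E-27 would need B-78, X-26, and G-63 (Rx 2), but B-78 never forms.
A-18 would need C-1 and N-62 (Rx 8), but N-62 never forms.
C-77 would need A-18 and X-26 (Rx 4), but A-18 never forms.
B-78 would need E-45 and E-80 (Rx 10), but E-80 never forms.
None of the 6 are reached.

0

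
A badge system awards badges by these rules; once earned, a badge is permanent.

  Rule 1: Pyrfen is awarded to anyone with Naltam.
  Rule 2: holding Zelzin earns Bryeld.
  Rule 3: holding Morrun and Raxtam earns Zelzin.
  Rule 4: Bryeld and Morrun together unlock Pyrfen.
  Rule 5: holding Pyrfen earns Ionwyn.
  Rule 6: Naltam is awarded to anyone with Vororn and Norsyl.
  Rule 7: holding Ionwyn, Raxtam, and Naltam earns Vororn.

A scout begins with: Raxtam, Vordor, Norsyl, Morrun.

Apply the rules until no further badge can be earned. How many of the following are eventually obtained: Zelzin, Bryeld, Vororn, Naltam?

2

With Morrun and Raxtam, Zelzin is earned (Rule 3).
With Zelzin, Bryeld is earned (Rule 2).
Zelzin: reached.
Bryeld: reached.
Vororn would need Ionwyn, Raxtam, and Naltam (Rule 7), but Naltam is never earned.
Naltam would need Vororn and Norsyl (Rule 6), but Vororn is never earned.
Reached: Zelzin and Bryeld — 2 of the 4.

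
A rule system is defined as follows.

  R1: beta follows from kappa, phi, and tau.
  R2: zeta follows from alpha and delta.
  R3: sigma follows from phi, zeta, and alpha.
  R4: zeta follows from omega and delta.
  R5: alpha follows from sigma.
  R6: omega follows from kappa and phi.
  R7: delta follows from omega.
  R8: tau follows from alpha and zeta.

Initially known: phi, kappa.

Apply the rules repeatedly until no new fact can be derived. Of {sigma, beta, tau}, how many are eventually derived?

sigma would need phi, zeta, and alpha (R3), but alpha is never established.
beta would need kappa, phi, and tau (R1), but tau is never established.
tau would need alpha and zeta (R8), but alpha is never established.
None of the 3 are reached.

0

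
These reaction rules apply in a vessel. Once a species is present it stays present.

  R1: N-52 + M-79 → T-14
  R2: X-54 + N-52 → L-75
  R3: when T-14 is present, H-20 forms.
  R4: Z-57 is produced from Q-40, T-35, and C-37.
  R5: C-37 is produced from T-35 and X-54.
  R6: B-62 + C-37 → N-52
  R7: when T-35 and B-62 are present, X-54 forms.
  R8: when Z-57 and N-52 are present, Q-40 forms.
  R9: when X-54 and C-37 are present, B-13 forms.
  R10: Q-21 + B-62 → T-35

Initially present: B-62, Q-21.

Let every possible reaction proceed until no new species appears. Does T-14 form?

T-14 would need N-52 and M-79 (R1), but M-79 never forms.

No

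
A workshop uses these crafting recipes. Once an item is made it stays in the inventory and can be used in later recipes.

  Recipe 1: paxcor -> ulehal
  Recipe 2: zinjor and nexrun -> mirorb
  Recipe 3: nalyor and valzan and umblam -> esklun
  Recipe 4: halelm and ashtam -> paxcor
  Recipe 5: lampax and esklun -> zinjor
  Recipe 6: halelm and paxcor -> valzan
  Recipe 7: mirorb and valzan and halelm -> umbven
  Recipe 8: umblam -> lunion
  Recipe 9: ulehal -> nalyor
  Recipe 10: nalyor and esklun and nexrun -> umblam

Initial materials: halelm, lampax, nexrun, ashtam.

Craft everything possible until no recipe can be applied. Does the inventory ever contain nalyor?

Yes

halelm and ashtam -> paxcor (Recipe 4).
paxcor -> ulehal (Recipe 1).
Using Recipe 9, ulehal makes nalyor.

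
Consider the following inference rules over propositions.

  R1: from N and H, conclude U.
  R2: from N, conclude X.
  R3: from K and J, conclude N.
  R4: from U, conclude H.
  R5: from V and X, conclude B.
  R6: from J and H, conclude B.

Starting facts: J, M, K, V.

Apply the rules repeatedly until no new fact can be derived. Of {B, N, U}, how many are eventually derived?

From K and J, R3 gives N.
From N, R2 gives X.
V and X hold, so B follows (R5).
B: reached.
N: reached.
U would need N and H (R1), but H is never established.
Reached: B and N — 2 of the 3.

2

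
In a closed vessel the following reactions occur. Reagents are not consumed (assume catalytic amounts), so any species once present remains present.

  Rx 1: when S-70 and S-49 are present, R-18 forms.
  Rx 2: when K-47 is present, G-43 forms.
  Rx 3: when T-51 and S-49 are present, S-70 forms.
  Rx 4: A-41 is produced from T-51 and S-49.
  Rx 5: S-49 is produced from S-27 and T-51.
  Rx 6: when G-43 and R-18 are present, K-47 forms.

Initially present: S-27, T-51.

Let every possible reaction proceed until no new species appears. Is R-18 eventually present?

Yes

S-27 and T-51 present → S-49 forms (Rx 5).
T-51 and S-49 present → S-70 forms (Rx 3).
S-70 and S-49 present → R-18 forms (Rx 1).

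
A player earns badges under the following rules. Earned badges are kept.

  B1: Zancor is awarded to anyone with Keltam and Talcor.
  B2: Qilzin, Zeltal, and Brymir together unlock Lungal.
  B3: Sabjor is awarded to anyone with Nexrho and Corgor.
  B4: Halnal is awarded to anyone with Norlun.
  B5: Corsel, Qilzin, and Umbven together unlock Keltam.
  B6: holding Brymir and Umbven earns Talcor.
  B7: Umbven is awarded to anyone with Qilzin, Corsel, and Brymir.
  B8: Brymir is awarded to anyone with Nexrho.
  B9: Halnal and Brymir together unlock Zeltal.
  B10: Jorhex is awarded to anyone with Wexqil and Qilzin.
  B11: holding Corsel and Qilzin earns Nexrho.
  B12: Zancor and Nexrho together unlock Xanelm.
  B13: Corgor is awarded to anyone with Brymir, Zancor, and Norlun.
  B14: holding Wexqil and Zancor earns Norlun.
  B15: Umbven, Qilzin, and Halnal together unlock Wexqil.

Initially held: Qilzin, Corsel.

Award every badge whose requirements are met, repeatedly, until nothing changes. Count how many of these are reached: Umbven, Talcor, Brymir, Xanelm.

4

With Corsel and Qilzin, Nexrho is earned (B11).
With Nexrho, Brymir is earned (B8).
With Qilzin, Corsel, and Brymir, Umbven is earned (B7).
With Brymir and Umbven, Talcor is earned (B6).
With Corsel, Qilzin, and Umbven, Keltam is earned (B5).
With Keltam and Talcor, Zancor is earned (B1).
With Zancor and Nexrho, Xanelm is earned (B12).
Umbven: reached.
Talcor: reached.
Brymir: reached.
Xanelm: reached.
All 4 are reached.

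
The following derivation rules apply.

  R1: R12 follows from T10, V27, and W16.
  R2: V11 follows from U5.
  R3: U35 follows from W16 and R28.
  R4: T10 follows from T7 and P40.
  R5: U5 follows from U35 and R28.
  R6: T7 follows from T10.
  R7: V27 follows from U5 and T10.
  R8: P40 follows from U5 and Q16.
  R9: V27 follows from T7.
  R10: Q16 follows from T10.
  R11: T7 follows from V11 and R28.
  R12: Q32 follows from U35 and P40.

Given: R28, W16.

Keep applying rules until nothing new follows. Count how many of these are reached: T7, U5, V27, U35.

W16 and R28 hold, so U35 follows (R3).
From U35 and R28, R5 gives U5.
From U5, R2 gives V11.
V11 and R28 hold, so T7 follows (R11).
From T7, R9 gives V27.
T7: reached.
U5: reached.
V27: reached.
U35: reached.
All 4 are reached.

4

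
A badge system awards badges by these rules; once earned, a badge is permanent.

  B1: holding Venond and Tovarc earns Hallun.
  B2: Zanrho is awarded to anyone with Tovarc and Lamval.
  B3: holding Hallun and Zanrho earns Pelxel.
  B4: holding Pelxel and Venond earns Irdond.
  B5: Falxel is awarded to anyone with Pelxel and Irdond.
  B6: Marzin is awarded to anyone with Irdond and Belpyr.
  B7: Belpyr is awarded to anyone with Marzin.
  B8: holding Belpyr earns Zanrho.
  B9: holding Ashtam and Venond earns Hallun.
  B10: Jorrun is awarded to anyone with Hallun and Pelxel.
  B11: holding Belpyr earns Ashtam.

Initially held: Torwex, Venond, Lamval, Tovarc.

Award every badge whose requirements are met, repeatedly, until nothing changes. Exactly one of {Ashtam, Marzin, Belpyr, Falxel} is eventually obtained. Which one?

Falxel

With Tovarc and Lamval, Zanrho is earned (B2).
With Venond and Tovarc, Hallun is earned (B1).
With Hallun and Zanrho, Pelxel is earned (B3).
With Pelxel and Venond, Irdond is earned (B4).
With Pelxel and Irdond, Falxel is earned (B5).
Ashtam would need Belpyr (B11), but Belpyr is never earned. Belpyr would need Marzin (B7), but Marzin is never earned. Marzin would need Irdond and Belpyr (B6), but Belpyr is never earned.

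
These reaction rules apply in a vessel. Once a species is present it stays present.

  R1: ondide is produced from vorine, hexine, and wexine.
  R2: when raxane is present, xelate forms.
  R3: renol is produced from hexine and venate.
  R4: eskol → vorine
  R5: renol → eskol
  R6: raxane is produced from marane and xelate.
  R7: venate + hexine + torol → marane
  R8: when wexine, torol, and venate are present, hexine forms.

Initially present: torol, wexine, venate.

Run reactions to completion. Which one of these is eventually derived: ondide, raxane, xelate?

wexine, torol, and venate present → hexine forms (R8).
hexine and venate present → renol forms (R3).
renol present → eskol forms (R5).
eskol present → vorine forms (R4).
vorine, hexine, and wexine present → ondide forms (R1).
raxane would need marane and xelate (R6), but xelate never forms. xelate would need raxane (R2), but raxane never forms.

ondide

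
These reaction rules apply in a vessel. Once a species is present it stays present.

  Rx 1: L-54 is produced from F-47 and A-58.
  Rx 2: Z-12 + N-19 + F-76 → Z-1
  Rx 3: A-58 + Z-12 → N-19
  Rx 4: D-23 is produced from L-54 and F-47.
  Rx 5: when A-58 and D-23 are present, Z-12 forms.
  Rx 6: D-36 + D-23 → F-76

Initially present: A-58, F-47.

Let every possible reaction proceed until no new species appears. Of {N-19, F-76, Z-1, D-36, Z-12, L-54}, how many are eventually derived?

3

F-47 and A-58 present → L-54 forms (Rx 1).
L-54 and F-47 present → D-23 forms (Rx 4).
A-58 and D-23 present → Z-12 forms (Rx 5).
A-58 and Z-12 present → N-19 forms (Rx 3).
N-19: reached.
F-76 would need D-36 and D-23 (Rx 6), but D-36 never forms.
Z-1 would need Z-12, N-19, and F-76 (Rx 2), but F-76 never forms.
No rule produces D-36, and it is not given.
Z-12: reached.
L-54: reached.
Reached: N-19, Z-12, and L-54 — 3 of the 6.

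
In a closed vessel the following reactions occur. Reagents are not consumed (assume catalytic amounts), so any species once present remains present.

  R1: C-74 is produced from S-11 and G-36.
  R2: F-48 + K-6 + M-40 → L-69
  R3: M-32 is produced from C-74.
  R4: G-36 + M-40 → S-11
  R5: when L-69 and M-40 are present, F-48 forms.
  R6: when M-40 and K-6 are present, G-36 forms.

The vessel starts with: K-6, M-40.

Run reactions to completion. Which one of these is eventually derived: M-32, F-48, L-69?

M-40 and K-6 present → G-36 forms (R6).
G-36 and M-40 present → S-11 forms (R4).
S-11 and G-36 present → C-74 forms (R1).
C-74 present → M-32 forms (R3).
L-69 would need F-48, K-6, and M-40 (R2), but F-48 never forms. F-48 would need L-69 and M-40 (R5), but L-69 never forms.

M-32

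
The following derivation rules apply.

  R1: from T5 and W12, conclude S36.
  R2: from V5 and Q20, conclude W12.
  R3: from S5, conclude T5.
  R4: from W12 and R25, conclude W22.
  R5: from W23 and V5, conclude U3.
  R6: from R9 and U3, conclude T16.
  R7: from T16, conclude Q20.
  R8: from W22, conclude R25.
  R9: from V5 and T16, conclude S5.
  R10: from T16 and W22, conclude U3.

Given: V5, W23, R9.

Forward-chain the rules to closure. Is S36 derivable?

W23 and V5 hold, so U3 follows (R5).
R9 and U3 hold, so T16 follows (R6).
T16 holds, so Q20 follows (R7).
From V5 and T16, R9 gives S5.
V5 and Q20 hold, so W12 follows (R2).
From S5, R3 gives T5.
T5 and W12 hold, so S36 follows (R1).

Yes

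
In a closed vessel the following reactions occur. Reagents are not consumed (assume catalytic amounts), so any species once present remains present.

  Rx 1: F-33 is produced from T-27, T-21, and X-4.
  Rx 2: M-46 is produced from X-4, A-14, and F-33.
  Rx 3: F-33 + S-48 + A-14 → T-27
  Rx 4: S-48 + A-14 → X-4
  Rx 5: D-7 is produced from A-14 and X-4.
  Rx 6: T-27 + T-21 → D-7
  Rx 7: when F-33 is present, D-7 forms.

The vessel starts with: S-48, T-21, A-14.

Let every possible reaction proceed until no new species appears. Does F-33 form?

F-33 would need T-27, T-21, and X-4 (Rx 1), but T-27 never forms.

No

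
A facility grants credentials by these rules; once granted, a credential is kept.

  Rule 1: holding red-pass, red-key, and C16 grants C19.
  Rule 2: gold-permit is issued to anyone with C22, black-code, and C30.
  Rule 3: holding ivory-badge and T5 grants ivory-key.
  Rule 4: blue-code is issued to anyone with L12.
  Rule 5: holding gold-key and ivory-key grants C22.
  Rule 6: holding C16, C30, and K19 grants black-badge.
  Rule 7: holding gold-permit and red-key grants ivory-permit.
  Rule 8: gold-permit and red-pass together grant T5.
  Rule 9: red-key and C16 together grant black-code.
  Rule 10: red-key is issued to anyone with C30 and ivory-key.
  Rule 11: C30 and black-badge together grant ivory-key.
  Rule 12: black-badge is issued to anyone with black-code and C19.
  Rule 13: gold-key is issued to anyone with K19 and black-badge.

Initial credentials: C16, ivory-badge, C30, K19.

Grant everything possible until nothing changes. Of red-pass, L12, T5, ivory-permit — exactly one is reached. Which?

ivory-permit

Holding C16, C30, and K19 grants black-badge (Rule 6).
Holding C30 and black-badge grants ivory-key (Rule 11).
Holding K19 and black-badge grants gold-key (Rule 13).
Holding gold-key and ivory-key grants C22 (Rule 5).
Holding C30 and ivory-key grants red-key (Rule 10).
Holding red-key and C16 grants black-code (Rule 9).
Holding C22, black-code, and C30 grants gold-permit (Rule 2).
Holding gold-permit and red-key grants ivory-permit (Rule 7).
No rule produces L12, and it is not given. T5 would need gold-permit and red-pass (Rule 8), but red-pass is never granted. No rule produces red-pass, and it is not given.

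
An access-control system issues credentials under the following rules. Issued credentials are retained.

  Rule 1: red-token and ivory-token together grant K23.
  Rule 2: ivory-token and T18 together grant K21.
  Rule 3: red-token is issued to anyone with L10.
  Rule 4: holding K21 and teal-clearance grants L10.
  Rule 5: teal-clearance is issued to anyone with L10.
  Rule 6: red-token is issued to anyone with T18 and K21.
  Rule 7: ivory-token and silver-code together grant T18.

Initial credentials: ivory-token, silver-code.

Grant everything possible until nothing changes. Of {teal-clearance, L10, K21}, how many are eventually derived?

Holding ivory-token and silver-code grants T18 (Rule 7).
Holding ivory-token and T18 grants K21 (Rule 2).
teal-clearance would need L10 (Rule 5), but L10 is never granted.
L10 would need K21 and teal-clearance (Rule 4), but teal-clearance is never granted.
K21: reached.
Reached: K21 — 1 of the 3.

1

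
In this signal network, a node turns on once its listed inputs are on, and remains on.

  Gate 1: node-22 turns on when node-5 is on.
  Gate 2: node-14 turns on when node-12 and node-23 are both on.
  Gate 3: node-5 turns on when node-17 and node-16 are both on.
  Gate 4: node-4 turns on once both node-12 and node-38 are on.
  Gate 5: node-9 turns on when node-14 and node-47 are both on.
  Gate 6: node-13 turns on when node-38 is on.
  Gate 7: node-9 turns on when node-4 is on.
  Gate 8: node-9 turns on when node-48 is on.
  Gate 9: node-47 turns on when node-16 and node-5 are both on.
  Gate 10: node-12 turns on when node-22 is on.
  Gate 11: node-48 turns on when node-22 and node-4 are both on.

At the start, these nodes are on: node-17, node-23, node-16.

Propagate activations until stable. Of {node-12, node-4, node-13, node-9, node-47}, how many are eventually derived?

3

Gate 3: node-17 and node-16 on → node-5 on.
Gate 9: node-16 and node-5 on → node-47 on.
Gate 1: node-5 on → node-22 on.
node-22 is on, so node-12 turns on (Gate 10).
Gate 2: node-12 and node-23 on → node-14 on.
node-14 and node-47 are on, so node-9 turns on (Gate 5).
node-12: reached.
node-4 would need node-12 and node-38 (Gate 4), but node-38 never turns on.
node-13 would need node-38 (Gate 6), but node-38 never turns on.
node-9: reached.
node-47: reached.
Reached: node-12, node-9, and node-47 — 3 of the 5.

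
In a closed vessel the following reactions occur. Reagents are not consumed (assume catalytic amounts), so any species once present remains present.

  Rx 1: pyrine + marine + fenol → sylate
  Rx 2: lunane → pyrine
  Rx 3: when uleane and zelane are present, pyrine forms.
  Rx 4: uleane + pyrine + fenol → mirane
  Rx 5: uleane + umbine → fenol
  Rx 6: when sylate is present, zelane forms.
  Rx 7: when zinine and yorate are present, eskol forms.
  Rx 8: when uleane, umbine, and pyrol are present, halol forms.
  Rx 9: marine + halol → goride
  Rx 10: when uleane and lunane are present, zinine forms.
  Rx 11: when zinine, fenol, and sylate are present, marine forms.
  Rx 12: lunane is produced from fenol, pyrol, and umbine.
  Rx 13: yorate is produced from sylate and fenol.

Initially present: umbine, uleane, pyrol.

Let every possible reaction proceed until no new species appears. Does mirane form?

Yes

uleane and umbine present → fenol forms (Rx 5).
fenol, pyrol, and umbine present → lunane forms (Rx 12).
lunane present → pyrine forms (Rx 2).
uleane, pyrine, and fenol present → mirane forms (Rx 4).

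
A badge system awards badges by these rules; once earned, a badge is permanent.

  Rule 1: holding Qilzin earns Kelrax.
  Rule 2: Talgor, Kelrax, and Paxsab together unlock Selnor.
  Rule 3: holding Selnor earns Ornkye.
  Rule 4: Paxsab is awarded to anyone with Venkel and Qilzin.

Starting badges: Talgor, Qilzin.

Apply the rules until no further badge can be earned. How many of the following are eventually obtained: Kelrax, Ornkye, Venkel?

1

With Qilzin, Kelrax is earned (Rule 1).
Kelrax: reached.
Ornkye would need Selnor (Rule 3), but Selnor is never earned.
No rule produces Venkel, and it is not given.
Reached: Kelrax — 1 of the 3.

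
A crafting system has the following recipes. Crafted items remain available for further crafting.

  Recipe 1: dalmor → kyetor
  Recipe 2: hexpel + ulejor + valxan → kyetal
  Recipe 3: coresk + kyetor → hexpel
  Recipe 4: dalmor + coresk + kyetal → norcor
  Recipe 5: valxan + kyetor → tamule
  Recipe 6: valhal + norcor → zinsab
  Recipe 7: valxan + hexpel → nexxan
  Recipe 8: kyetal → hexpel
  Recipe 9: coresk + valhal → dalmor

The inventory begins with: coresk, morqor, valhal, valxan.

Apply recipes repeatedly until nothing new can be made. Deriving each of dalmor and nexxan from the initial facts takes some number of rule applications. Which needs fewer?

dalmor: coresk + valhal → dalmor (Recipe 9). [1 rule application]
nexxan: coresk + valhal → dalmor (Recipe 9). Using Recipe 1, dalmor makes kyetor. coresk + kyetor → hexpel (Recipe 3). Using Recipe 7, valxan and hexpel make nexxan. [4 rule applications]
dalmor needs fewer.

dalmor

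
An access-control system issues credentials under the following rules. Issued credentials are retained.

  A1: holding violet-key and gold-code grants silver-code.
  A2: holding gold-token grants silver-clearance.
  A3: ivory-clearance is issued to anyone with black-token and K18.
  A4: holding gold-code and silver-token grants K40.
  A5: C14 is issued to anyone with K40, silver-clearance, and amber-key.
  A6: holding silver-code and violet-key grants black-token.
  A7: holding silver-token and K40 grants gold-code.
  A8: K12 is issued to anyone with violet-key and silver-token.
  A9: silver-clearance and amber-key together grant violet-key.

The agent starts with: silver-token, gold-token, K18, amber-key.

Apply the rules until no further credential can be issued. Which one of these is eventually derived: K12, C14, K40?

Holding gold-token grants silver-clearance (A2).
Holding silver-clearance and amber-key grants violet-key (A9).
Holding violet-key and silver-token grants K12 (A8).
C14 would need K40, silver-clearance, and amber-key (A5), but K40 is never granted. K40 would need gold-code and silver-token (A4), but gold-code is never granted.

K12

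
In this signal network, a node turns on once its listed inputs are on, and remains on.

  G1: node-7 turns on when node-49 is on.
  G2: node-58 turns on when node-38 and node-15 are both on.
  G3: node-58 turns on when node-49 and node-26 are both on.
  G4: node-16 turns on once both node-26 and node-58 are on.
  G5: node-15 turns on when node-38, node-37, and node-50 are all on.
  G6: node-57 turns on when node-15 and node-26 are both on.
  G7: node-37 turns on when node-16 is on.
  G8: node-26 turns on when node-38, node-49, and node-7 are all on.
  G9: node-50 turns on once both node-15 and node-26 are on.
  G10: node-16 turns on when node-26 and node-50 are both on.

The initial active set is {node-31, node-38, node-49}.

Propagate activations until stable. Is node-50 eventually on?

No

node-50 would need node-15 and node-26 (G9), but node-15 never turns on.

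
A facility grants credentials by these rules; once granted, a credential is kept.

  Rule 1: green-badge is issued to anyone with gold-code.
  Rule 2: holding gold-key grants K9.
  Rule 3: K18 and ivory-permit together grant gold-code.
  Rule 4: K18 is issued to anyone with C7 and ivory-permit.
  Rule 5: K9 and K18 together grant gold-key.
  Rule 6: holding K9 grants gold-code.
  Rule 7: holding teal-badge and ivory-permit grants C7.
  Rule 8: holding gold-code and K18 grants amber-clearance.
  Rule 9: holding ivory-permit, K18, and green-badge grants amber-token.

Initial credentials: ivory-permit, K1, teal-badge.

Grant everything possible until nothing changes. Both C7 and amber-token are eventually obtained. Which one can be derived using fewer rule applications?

C7

C7: Holding teal-badge and ivory-permit grants C7 (Rule 7). [1 rule application]
amber-token: Holding teal-badge and ivory-permit grants C7 (Rule 7). Holding C7 and ivory-permit grants K18 (Rule 4). Holding K18 and ivory-permit grants gold-code (Rule 3). Holding gold-code grants green-badge (Rule 1). Holding ivory-permit, K18, and green-badge grants amber-token (Rule 9). [5 rule applications]
C7 needs fewer.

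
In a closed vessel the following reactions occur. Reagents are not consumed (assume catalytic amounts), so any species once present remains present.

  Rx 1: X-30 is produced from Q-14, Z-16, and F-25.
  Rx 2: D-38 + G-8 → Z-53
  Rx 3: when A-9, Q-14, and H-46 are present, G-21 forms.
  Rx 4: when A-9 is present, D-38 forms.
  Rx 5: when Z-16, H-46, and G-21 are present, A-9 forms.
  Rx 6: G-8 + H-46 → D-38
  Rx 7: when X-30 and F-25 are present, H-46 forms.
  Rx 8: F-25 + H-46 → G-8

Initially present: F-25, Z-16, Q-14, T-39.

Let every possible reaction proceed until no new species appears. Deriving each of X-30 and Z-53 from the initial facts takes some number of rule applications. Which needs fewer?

X-30

X-30: Q-14, Z-16, and F-25 present → X-30 forms (Rx 1). [1 rule application]
Z-53: Q-14, Z-16, and F-25 present → X-30 forms (Rx 1). X-30 and F-25 present → H-46 forms (Rx 7). F-25 and H-46 present → G-8 forms (Rx 8). G-8 and H-46 present → D-38 forms (Rx 6). D-38 and G-8 present → Z-53 forms (Rx 2). [5 rule applications]
X-30 needs fewer.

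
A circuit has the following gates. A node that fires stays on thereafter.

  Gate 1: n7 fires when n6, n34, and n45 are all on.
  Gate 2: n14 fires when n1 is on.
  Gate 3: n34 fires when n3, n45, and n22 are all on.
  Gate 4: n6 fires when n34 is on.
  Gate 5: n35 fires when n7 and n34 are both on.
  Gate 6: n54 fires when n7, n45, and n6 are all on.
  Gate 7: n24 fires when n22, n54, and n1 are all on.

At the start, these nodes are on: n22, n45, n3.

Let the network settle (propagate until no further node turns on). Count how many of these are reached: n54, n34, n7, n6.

4

n3, n45, and n22 are on, so n34 fires (Gate 3).
n34 is on, so n6 fires (Gate 4).
Gate 1: n6, n34, and n45 on → n7 on.
Gate 6: n7, n45, and n6 on → n54 on.
n54: reached.
n34: reached.
n7: reached.
n6: reached.
All 4 are reached.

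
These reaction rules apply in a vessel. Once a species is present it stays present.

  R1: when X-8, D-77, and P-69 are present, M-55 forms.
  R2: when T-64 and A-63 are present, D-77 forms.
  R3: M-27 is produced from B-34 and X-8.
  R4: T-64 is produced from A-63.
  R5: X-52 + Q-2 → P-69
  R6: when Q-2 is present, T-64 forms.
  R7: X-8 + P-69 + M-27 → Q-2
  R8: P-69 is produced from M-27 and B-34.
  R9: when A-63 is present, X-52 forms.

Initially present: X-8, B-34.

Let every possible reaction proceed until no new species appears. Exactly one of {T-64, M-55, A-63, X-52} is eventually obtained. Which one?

T-64

B-34 and X-8 present → M-27 forms (R3).
M-27 and B-34 present → P-69 forms (R8).
X-8, P-69, and M-27 present → Q-2 forms (R7).
Q-2 present → T-64 forms (R6).
X-52 would need A-63 (R9), but A-63 never forms. No rule produces A-63, and it is not given. M-55 would need X-8, D-77, and P-69 (R1), but D-77 never forms.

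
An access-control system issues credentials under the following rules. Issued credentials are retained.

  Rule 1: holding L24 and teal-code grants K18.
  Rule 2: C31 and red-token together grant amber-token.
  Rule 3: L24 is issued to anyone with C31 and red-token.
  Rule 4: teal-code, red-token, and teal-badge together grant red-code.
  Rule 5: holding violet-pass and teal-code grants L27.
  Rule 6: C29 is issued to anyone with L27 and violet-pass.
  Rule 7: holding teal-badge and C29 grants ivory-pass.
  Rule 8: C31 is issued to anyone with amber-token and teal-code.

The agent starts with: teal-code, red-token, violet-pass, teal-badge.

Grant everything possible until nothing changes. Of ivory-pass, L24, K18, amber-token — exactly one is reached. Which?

Holding violet-pass and teal-code grants L27 (Rule 5).
Holding L27 and violet-pass grants C29 (Rule 6).
Holding teal-badge and C29 grants ivory-pass (Rule 7).
amber-token would need C31 and red-token (Rule 2), but C31 is never granted. L24 would need C31 and red-token (Rule 3), but C31 is never granted. K18 would need L24 and teal-code (Rule 1), but L24 is never granted.

ivory-pass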